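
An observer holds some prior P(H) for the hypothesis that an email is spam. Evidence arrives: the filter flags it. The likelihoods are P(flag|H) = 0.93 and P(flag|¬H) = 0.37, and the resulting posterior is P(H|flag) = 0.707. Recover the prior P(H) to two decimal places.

P(H) = 0.49

In odds form, posterior odds = prior odds × likelihood ratio, so prior odds = posterior odds ÷ LR.
Posterior odds = 0.707/(1−0.707) = 2.4130. LR = 0.93/0.37 = 2.5135.
Prior odds = 2.4130/2.5135 = 0.9600, so P(H) = 0.9600/(1+0.9600) ≈ 0.49.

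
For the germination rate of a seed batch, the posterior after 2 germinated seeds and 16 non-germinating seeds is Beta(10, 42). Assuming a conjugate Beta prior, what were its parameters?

Beta is conjugate to the binomial likelihood: posterior = Beta(α+s, β+f).
Subtract the data counts: 10−2=8, 42−16=26.

Beta(8, 26)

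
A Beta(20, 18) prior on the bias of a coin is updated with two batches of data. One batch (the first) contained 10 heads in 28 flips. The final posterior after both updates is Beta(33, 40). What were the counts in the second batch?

Sequential conjugate updates are equivalent to a single update on the pooled data, so total successes = posterior α − prior α and total failures = posterior β − prior β.
Total across both batches: 33−20=13 heads, 40−18=22 tails.
Subtract the first batch: 13−10=3 heads and 22−18=4 tails.

3 heads and 4 tails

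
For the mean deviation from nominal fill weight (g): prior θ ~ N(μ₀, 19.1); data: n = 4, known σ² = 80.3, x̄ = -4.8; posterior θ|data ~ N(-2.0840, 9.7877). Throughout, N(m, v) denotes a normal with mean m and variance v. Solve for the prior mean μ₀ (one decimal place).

The posterior mean is a precision-weighted average: μ_n = (τ₀μ₀ + τ_data·x̄)/(τ₀+τ_data), with τ₀=1/σ₀² and τ_data=n/σ².
Here τ₀ = 1/19.1 = 0.052356 and τ_data = 4/80.3 = 0.049813, so τ_n = 0.102169.
Rearranging for μ₀: μ₀ = (μ_n·τ_n − τ_data·x̄)/τ₀ = (-2.0840·0.102169 − 0.049813·-4.8) / 0.052356 = 0.026182/0.052356 ≈ 0.5.

μ₀ = 0.5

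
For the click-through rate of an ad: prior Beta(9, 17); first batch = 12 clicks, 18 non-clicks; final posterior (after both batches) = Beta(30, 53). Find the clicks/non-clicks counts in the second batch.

Because Beta–binomial updating is additive in the counts, the combined data contributed (α_post−α_prior, β_post−β_prior) successes and failures.
Total across both batches: 30−9=21 clicks, 53−17=36 non-clicks.
Subtract the first batch: 21−12=9 clicks and 36−18=18 non-clicks.

9 clicks and 18 non-clicks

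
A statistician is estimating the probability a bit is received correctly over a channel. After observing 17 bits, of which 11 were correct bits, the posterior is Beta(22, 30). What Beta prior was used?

Beta(11, 24)

A Beta(a, b) prior with s successes and f failures in binomial data gives a Beta(a+s, b+f) posterior.
So a = 22 − 11 = 11 and b = 30 − 6 = 24.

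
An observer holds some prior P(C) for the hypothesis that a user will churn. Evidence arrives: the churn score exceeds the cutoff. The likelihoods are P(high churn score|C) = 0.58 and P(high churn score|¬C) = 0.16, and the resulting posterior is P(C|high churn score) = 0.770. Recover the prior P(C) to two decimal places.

P(C) = 0.48

Bayes' rule in odds form gives O(C|E) = O(C)·[P(E|C)/P(E|¬C)], hence O(C) = O(C|E)/LR.
Posterior odds = 0.770/(1−0.770) = 3.3478. LR = 0.58/0.16 = 3.6250.
Prior odds = 3.3478/3.6250 = 0.9235, so P(C) = 0.9235/(1+0.9235) ≈ 0.48.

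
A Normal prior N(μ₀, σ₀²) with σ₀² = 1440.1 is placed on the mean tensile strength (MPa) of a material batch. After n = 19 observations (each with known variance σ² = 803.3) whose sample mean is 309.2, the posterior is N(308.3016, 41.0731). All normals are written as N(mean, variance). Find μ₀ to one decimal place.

The posterior mean is a precision-weighted average: μ_n = (τ₀μ₀ + τ_data·x̄)/(τ₀+τ_data), with τ₀=1/σ₀² and τ_data=n/σ².
Here τ₀ = 1/1440.1 = 0.000694 and τ_data = 19/803.3 = 0.023652, so τ_n = 0.024346.
Rearranging for μ₀: μ₀ = (μ_n·τ_n − τ_data·x̄)/τ₀ = (308.3016·0.024346 − 0.023652·309.2) / 0.000694 = 0.192712/0.000694 ≈ 277.7.

μ₀ = 277.7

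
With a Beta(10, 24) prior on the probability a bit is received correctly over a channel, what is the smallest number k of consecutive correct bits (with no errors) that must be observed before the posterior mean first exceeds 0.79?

k = 81

After k correct bits and 0 errors the posterior is Beta(10+k, 24), with mean (10+k)/(10+24+k).
Set (10+k)/(34+k) > 0.79 and solve: k > (0.79·34 − 10)/(1 − 0.79) = 80.286.
The smallest integer exceeding 80.286 is 81.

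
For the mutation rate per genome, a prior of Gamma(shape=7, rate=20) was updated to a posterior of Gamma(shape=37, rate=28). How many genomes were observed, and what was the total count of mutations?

Gamma–Poisson conjugacy: posterior shape = α + Σxᵢ, posterior rate = β + n.
Matching: Σxᵢ = 37 − 7 = 30 and n = 28 − 20 = 8.

n = 8 genomes with total 30 mutations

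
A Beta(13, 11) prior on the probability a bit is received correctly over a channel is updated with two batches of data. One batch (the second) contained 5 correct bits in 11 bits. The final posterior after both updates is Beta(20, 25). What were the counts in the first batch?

Sequential conjugate updates are equivalent to a single update on the pooled data, so total successes = posterior α − prior α and total failures = posterior β − prior β.
Total across both batches: 20−13=7 correct bits, 25−11=14 errors.
Subtract the second batch: 7−5=2 correct bits and 14−6=8 errors.

2 correct bits and 8 errors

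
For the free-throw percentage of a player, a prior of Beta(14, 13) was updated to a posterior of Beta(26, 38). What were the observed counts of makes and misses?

A Beta(α, β) prior with s successes and f failures in binomial data gives a Beta(α+s, β+f) posterior.
Match parameters: s=26−14=12, f=38−13=25.

12 makes and 25 misses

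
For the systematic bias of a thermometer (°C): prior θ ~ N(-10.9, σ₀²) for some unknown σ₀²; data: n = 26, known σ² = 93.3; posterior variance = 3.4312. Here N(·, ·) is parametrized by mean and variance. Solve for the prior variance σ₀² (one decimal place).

σ₀² = 78.3

For the Normal–Normal model with known σ², precisions add: τ_n = τ₀ + n/σ².
So 1/σ₀² = 1/3.4312 − 26/93.3 = 0.291443 − 0.278671 = 0.012772.
Hence σ₀² = 1/0.012772 ≈ 78.3.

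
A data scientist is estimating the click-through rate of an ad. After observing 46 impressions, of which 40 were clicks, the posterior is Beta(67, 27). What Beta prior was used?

Beta is conjugate to the binomial likelihood: posterior = Beta(α+s, β+f).
So α = 67 − 40 = 27 and β = 27 − 6 = 21.

Beta(27, 21)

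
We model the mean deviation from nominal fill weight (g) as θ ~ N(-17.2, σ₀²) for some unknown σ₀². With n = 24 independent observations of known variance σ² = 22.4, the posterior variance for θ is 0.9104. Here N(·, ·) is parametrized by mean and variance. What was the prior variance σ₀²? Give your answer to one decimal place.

σ₀² = 37.1

Posterior precision equals prior precision plus data precision: 1/σ_n² = 1/σ₀² + n/σ².
So 1/σ₀² = 1/0.9104 − 24/22.4 = 1.098418 − 1.071429 = 0.026989.
Hence σ₀² = 1/0.026989 ≈ 37.1.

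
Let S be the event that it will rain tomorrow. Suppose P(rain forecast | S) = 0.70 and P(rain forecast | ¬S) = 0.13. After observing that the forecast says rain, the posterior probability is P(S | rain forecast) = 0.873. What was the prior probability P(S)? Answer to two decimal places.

P(S) = 0.56

In odds form, posterior odds = prior odds × likelihood ratio, so prior odds = posterior odds ÷ LR.
Posterior odds = 0.873/(1−0.873) = 6.8740. LR = 0.70/0.13 = 5.3846.
Prior odds = 6.8740/5.3846 = 1.2766, so P(S) = 1.2766/(1+1.2766) ≈ 0.56.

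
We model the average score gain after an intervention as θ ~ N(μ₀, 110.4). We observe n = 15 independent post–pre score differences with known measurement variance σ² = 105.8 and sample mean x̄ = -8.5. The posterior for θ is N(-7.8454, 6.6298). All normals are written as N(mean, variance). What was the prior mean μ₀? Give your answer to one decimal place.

μ₀ = 2.4

With known observation variance, the Normal–Normal posterior has precision τ_n = τ₀ + n/σ² and mean μ_n = (τ₀μ₀ + (n/σ²)x̄)/τ_n.
Here τ₀ = 1/110.4 = 0.009058 and τ_data = 15/105.8 = 0.141777, so τ_n = 0.150835.
Rearranging for μ₀: μ₀ = (μ_n·τ_n − τ_data·x̄)/τ₀ = (-7.8454·0.150835 − 0.141777·-8.5) / 0.009058 = 0.021744/0.009058 ≈ 2.4.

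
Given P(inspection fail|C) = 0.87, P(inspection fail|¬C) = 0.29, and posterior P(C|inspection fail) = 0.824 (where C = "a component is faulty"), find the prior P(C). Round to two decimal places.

In odds form, posterior odds = prior odds × likelihood ratio, so prior odds = posterior odds ÷ LR.
Posterior odds = 0.824/(1−0.824) = 4.6818. LR = 0.87/0.29 = 3.0000.
Prior odds = 4.6818/3.0000 = 1.5606, so P(C) = 1.5606/(1+1.5606) ≈ 0.61.

P(C) = 0.61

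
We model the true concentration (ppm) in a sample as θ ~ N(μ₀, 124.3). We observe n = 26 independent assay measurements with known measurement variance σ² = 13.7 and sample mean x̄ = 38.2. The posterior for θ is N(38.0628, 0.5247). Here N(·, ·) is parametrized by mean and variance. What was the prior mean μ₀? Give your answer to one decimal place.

μ₀ = 5.7

The posterior mean is a precision-weighted average: μ_n = (τ₀μ₀ + τ_data·x̄)/(τ₀+τ_data), with τ₀=1/σ₀² and τ_data=n/σ².
Here τ₀ = 1/124.3 = 0.008045 and τ_data = 26/13.7 = 1.897810, so τ_n = 1.905855.
Rearranging for μ₀: μ₀ = (μ_n·τ_n − τ_data·x̄)/τ₀ = (38.0628·1.905855 − 1.897810·38.2) / 0.008045 = 0.045836/0.008045 ≈ 5.7.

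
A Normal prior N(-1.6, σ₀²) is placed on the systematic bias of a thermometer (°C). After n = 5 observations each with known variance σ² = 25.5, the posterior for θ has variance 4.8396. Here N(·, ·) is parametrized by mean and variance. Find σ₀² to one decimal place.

Posterior precision equals prior precision plus data precision: 1/σ_n² = 1/σ₀² + n/σ².
So 1/σ₀² = 1/4.8396 − 5/25.5 = 0.206629 − 0.196078 = 0.010551.
Hence σ₀² = 1/0.010551 ≈ 94.8.

σ₀² = 94.8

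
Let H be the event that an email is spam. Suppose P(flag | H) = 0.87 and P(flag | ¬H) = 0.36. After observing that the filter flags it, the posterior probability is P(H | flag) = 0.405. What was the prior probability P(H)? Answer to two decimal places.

P(H) = 0.22

In odds form, posterior odds = prior odds × likelihood ratio, so prior odds = posterior odds ÷ LR.
Posterior odds = 0.405/(1−0.405) = 0.6807. LR = 0.87/0.36 = 2.4167.
Prior odds = 0.6807/2.4167 = 0.2817, so P(H) = 0.2817/(1+0.2817) ≈ 0.22.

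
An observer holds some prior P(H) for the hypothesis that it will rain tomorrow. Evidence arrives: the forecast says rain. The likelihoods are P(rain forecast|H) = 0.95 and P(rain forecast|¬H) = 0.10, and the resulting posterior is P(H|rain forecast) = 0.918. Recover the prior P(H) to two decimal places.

In odds form, posterior odds = prior odds × likelihood ratio, so prior odds = posterior odds ÷ LR.
Posterior odds = 0.918/(1−0.918) = 11.1951. LR = 0.95/0.10 = 9.5000.
Prior odds = 11.1951/9.5000 = 1.1784, so P(H) = 1.1784/(1+1.1784) ≈ 0.54.

P(H) = 0.54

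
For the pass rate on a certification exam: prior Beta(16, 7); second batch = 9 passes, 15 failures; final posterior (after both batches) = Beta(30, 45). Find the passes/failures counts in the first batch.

5 passes and 23 failures

Because Beta–binomial updating is additive in the counts, the combined data contributed (α_post−α_prior, β_post−β_prior) successes and failures.
Total across both batches: 30−16=14 passes, 45−7=38 failures.
Subtract the second batch: 14−9=5 passes and 38−15=23 failures.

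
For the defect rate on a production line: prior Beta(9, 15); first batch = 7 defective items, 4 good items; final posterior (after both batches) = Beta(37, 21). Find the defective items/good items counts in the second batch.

Sequential conjugate updates are equivalent to a single update on the pooled data, so total successes = posterior α − prior α and total failures = posterior β − prior β.
Total across both batches: 37−9=28 defective items, 21−15=6 good items.
Subtract the first batch: 28−7=21 defective items and 6−4=2 good items.

21 defective items and 2 good items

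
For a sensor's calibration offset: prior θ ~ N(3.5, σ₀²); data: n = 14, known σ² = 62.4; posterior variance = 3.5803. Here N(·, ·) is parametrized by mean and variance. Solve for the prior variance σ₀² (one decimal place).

Posterior precision equals prior precision plus data precision: 1/σ_n² = 1/σ₀² + n/σ².
So 1/σ₀² = 1/3.5803 − 14/62.4 = 0.279306 − 0.224359 = 0.054947.
Hence σ₀² = 1/0.054947 ≈ 18.2.

σ₀² = 18.2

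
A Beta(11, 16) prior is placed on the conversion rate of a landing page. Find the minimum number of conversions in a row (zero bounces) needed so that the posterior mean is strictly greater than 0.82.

After k conversions and 0 bounces the posterior is Beta(11+k, 16), with mean (11+k)/(11+16+k).
Set (11+k)/(27+k) > 0.82 and solve: k > (0.82·27 − 11)/(1 − 0.82) = 61.889.
The smallest integer exceeding 61.889 is 62.

k = 62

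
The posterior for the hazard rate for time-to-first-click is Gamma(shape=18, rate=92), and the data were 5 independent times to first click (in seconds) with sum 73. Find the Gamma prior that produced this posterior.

For an exponential likelihood with a Gamma(α, β) prior on the rate, n observations with total T give posterior Gamma(α+n, β+T).
So α = 18 − 5 = 13 and β = 92 − 73 = 19.

Gamma(shape=13, rate=19)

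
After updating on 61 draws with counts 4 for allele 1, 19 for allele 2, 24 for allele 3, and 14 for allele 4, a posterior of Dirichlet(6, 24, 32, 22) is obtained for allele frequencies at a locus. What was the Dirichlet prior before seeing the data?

Dirichlet(2, 5, 8, 8)

For a Dirichlet(α) prior with multinomial counts c, the posterior is Dirichlet(α + c) componentwise.
Subtract each count from the matching posterior parameter: 6−4=2, 24−19=5, 32−24=8, 22−14=8.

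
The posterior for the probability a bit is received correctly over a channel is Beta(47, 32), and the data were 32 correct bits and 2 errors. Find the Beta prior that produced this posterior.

Beta(15, 30)

A Beta(a, b) prior with s successes and f failures in binomial data gives a Beta(a+s, b+f) posterior.
Subtract the data counts: 47−32=15, 32−2=30.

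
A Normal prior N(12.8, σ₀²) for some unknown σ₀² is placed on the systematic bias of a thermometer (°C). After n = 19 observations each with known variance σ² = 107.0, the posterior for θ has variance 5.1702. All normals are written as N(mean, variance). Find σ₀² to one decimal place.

σ₀² = 63.1

Posterior precision equals prior precision plus data precision: 1/σ_n² = 1/σ₀² + n/σ².
So 1/σ₀² = 1/5.1702 − 19/107.0 = 0.193416 − 0.177570 = 0.015846.
Hence σ₀² = 1/0.015846 ≈ 63.1.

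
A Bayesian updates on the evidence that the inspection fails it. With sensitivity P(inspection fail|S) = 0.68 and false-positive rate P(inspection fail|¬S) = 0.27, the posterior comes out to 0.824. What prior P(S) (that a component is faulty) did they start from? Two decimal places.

P(S) = 0.65

Bayes' rule in odds form gives O(S|E) = O(S)·[P(E|S)/P(E|¬S)], hence O(S) = O(S|E)/LR.
Posterior odds = 0.824/(1−0.824) = 4.6818. LR = 0.68/0.27 = 2.5185.
Prior odds = 4.6818/2.5185 = 1.8590, so P(S) = 1.8590/(1+1.8590) ≈ 0.65.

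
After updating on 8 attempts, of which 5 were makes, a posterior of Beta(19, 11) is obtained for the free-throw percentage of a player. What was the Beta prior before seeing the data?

Beta is conjugate to the binomial likelihood: posterior = Beta(a+s, b+f).
Subtract the data counts: 19−5=14, 11−3=8.

Beta(14, 8)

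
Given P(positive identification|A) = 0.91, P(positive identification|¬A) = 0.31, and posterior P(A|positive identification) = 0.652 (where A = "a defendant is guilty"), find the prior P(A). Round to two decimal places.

In odds form, posterior odds = prior odds × likelihood ratio, so prior odds = posterior odds ÷ LR.
Posterior odds = 0.652/(1−0.652) = 1.8736. LR = 0.91/0.31 = 2.9355.
Prior odds = 1.8736/2.9355 = 0.6383, so P(A) = 0.6383/(1+0.6383) ≈ 0.39.

P(A) = 0.39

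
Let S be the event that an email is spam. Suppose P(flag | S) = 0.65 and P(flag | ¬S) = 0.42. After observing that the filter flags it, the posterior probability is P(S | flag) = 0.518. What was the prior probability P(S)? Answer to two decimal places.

P(S) = 0.41

Bayes' rule in odds form gives O(S|E) = O(S)·[P(E|S)/P(E|¬S)], hence O(S) = O(S|E)/LR.
Posterior odds = 0.518/(1−0.518) = 1.0747. LR = 0.65/0.42 = 1.5476.
Prior odds = 1.0747/1.5476 = 0.6944, so P(S) = 0.6944/(1+0.6944) ≈ 0.41.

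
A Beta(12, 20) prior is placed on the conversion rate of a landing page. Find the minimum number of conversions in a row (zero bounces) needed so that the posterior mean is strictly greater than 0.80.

k = 69

After k conversions and 0 bounces the posterior is Beta(12+k, 20), with mean (12+k)/(12+20+k).
Set (12+k)/(32+k) > 0.80 and solve: k > (0.80·32 − 12)/(1 − 0.80) = 68.000.
The smallest integer exceeding 68.000 is 69, and checking k=69: (81)/(101) = 0.8020 > 0.80.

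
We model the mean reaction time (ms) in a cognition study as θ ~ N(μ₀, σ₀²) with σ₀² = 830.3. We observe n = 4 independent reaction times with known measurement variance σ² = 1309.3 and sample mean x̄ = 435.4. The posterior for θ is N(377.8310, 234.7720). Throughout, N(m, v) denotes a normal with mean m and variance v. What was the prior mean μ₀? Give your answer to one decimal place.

With known observation variance, the Normal–Normal posterior has precision τ_n = τ₀ + n/σ² and mean μ_n = (τ₀μ₀ + (n/σ²)x̄)/τ_n.
Here τ₀ = 1/830.3 = 0.001204 and τ_data = 4/1309.3 = 0.003055, so τ_n = 0.004259.
Rearranging for μ₀: μ₀ = (μ_n·τ_n − τ_data·x̄)/τ₀ = (377.8310·0.004259 − 0.003055·435.4) / 0.001204 = 0.279035/0.001204 ≈ 231.8.

μ₀ = 231.8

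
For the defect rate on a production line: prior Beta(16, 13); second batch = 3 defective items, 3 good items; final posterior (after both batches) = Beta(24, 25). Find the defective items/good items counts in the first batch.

5 defective items and 9 good items

Sequential conjugate updates are equivalent to a single update on the pooled data, so total successes = posterior α − prior α and total failures = posterior β − prior β.
Total across both batches: 24−16=8 defective items, 25−13=12 good items.
Subtract the second batch: 8−3=5 defective items and 12−3=9 good items.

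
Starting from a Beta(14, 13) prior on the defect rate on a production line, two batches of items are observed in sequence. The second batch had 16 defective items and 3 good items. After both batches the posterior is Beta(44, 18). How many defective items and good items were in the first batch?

14 defective items and 2 good items

Because Beta–binomial updating is additive in the counts, the combined data contributed (α_post−α_prior, β_post−β_prior) successes and failures.
Total across both batches: 44−14=30 defective items, 18−13=5 good items.
Subtract the second batch: 30−16=14 defective items and 5−3=2 good items.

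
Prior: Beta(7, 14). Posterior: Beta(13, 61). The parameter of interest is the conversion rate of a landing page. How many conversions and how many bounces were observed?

Beta is conjugate to the binomial likelihood: posterior = Beta(α+s, β+f).
Match parameters: s=13−7=6, f=61−14=47.

6 conversions and 47 bounces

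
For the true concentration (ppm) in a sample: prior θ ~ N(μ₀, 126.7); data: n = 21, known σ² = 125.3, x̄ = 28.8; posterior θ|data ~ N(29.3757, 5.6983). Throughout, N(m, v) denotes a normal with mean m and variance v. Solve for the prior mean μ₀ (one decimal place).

μ₀ = 41.6

The posterior mean is a precision-weighted average: μ_n = (τ₀μ₀ + τ_data·x̄)/(τ₀+τ_data), with τ₀=1/σ₀² and τ_data=n/σ².
Here τ₀ = 1/126.7 = 0.007893 and τ_data = 21/125.3 = 0.167598, so τ_n = 0.175491.
Rearranging for μ₀: μ₀ = (μ_n·τ_n − τ_data·x̄)/τ₀ = (29.3757·0.175491 − 0.167598·28.8) / 0.007893 = 0.328349/0.007893 ≈ 41.6.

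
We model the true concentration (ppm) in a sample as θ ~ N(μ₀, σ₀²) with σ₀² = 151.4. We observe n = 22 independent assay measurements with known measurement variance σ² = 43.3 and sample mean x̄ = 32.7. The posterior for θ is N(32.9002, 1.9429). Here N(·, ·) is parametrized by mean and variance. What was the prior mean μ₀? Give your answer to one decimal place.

μ₀ = 48.3

With known observation variance, the Normal–Normal posterior has precision τ_n = τ₀ + n/σ² and mean μ_n = (τ₀μ₀ + (n/σ²)x̄)/τ_n.
Here τ₀ = 1/151.4 = 0.006605 and τ_data = 22/43.3 = 0.508083, so τ_n = 0.514688.
Rearranging for μ₀: μ₀ = (μ_n·τ_n − τ_data·x̄)/τ₀ = (32.9002·0.514688 − 0.508083·32.7) / 0.006605 = 0.319024/0.006605 ≈ 48.3.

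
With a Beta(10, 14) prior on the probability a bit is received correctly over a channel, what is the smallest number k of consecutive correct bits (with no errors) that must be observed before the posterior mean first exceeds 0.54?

After k correct bits and 0 errors the posterior is Beta(10+k, 14), with mean (10+k)/(10+14+k).
Set (10+k)/(24+k) > 0.54 and solve: k > (0.54·24 − 10)/(1 − 0.54) = 6.435.
The smallest integer exceeding 6.435 is 7.

k = 7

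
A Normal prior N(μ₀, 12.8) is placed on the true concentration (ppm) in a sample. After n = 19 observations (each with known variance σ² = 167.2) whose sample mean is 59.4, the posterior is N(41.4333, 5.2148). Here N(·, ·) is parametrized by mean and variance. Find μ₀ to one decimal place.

The posterior mean is a precision-weighted average: μ_n = (τ₀μ₀ + τ_data·x̄)/(τ₀+τ_data), with τ₀=1/σ₀² and τ_data=n/σ².
Here τ₀ = 1/12.8 = 0.078125 and τ_data = 19/167.2 = 0.113636, so τ_n = 0.191761.
Rearranging for μ₀: μ₀ = (μ_n·τ_n − τ_data·x̄)/τ₀ = (41.4333·0.191761 − 0.113636·59.4) / 0.078125 = 1.195313/0.078125 ≈ 15.3.

μ₀ = 15.3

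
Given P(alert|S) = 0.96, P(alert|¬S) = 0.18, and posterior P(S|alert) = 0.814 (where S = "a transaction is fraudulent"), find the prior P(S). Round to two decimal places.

In odds form, posterior odds = prior odds × likelihood ratio, so prior odds = posterior odds ÷ LR.
Posterior odds = 0.814/(1−0.814) = 4.3763. LR = 0.96/0.18 = 5.3333.
Prior odds = 4.3763/5.3333 = 0.8206, so P(S) = 0.8206/(1+0.8206) ≈ 0.45.

P(S) = 0.45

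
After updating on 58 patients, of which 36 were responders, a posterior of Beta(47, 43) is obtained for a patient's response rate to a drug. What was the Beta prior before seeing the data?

Beta is conjugate to the binomial likelihood: posterior = Beta(a+s, b+f).
Subtract the data counts: 47−36=11, 43−22=21.

Beta(11, 21)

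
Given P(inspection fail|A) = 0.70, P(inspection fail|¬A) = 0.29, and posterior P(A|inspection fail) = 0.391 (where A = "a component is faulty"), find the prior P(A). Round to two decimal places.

In odds form, posterior odds = prior odds × likelihood ratio, so prior odds = posterior odds ÷ LR.
Posterior odds = 0.391/(1−0.391) = 0.6420. LR = 0.70/0.29 = 2.4138.
Prior odds = 0.6420/2.4138 = 0.2660, so P(A) = 0.2660/(1+0.2660) ≈ 0.21.

P(A) = 0.21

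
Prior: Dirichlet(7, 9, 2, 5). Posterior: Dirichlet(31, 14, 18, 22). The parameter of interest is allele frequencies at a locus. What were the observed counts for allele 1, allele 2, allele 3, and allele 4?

counts (24, 5, 16, 17)

For a Dirichlet(α) prior with multinomial counts c, the posterior is Dirichlet(α + c) componentwise.
Counts are posterior − prior componentwise: 31−7=24, 14−9=5, 18−2=16, 22−5=17.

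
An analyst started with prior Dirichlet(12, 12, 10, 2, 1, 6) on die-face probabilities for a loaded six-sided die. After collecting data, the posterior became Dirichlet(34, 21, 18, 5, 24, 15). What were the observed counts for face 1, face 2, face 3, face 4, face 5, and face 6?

counts (22, 9, 8, 3, 23, 9)

For a Dirichlet(α) prior with multinomial counts c, the posterior is Dirichlet(α + c) componentwise.
Counts are posterior − prior componentwise: 34−12=22, 21−12=9, 18−10=8, 5−2=3, 24−1=23, 15−6=9.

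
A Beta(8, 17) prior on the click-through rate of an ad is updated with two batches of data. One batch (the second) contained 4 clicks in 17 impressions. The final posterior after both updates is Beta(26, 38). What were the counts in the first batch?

14 clicks and 8 non-clicks

Sequential conjugate updates are equivalent to a single update on the pooled data, so total successes = posterior α − prior α and total failures = posterior β − prior β.
Total across both batches: 26−8=18 clicks, 38−17=21 non-clicks.
Subtract the second batch: 18−4=14 clicks and 21−13=8 non-clicks.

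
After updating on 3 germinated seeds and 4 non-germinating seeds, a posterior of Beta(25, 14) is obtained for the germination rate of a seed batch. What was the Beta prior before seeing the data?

Beta is conjugate to the binomial likelihood: posterior = Beta(a+s, b+f).
So a = 25 − 3 = 22 and b = 14 − 4 = 10.

Beta(22, 10)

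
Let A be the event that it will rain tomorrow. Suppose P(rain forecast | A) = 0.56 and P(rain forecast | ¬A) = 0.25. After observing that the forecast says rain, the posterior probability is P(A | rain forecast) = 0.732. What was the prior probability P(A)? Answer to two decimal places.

Bayes' rule in odds form gives O(A|E) = O(A)·[P(E|A)/P(E|¬A)], hence O(A) = O(A|E)/LR.
Posterior odds = 0.732/(1−0.732) = 2.7313. LR = 0.56/0.25 = 2.2400.
Prior odds = 2.7313/2.2400 = 1.2193, so P(A) = 1.2193/(1+1.2193) ≈ 0.55.

P(A) = 0.55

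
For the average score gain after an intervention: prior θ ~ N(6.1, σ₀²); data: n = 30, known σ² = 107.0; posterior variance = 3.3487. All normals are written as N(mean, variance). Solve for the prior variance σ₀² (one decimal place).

σ₀² = 54.8

For the Normal–Normal model with known σ², precisions add: τ_n = τ₀ + n/σ².
So 1/σ₀² = 1/3.3487 − 30/107.0 = 0.298623 − 0.280374 = 0.018249.
Hence σ₀² = 1/0.018249 ≈ 54.8.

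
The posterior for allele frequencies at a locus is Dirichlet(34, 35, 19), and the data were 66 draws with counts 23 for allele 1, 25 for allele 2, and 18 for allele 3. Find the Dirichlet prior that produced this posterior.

For a Dirichlet(α) prior with multinomial counts c, the posterior is Dirichlet(α + c) componentwise.
Subtract each count from the matching posterior parameter: 34−23=11, 35−25=10, 19−18=1.

Dirichlet(11, 10, 1)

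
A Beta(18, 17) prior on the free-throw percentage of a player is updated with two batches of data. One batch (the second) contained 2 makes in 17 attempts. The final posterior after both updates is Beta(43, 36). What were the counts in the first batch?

23 makes and 4 misses

Because Beta–binomial updating is additive in the counts, the combined data contributed (α_post−α_prior, β_post−β_prior) successes and failures.
Total across both batches: 43−18=25 makes, 36−17=19 misses.
Subtract the second batch: 25−2=23 makes and 19−15=4 misses.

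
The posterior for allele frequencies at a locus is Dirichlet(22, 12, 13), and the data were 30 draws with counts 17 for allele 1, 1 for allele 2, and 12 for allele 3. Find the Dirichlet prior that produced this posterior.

Dirichlet(5, 11, 1)

For a Dirichlet(α) prior with multinomial counts c, the posterior is Dirichlet(α + c) componentwise.
Subtract each count from the matching posterior parameter: 22−17=5, 12−1=11, 13−12=1.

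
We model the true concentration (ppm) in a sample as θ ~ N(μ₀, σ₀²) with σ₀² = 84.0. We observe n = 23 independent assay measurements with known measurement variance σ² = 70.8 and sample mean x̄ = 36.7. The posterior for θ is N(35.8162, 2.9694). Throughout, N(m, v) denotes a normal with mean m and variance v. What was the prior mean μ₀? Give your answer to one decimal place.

μ₀ = 11.7

The posterior mean is a precision-weighted average: μ_n = (τ₀μ₀ + τ_data·x̄)/(τ₀+τ_data), with τ₀=1/σ₀² and τ_data=n/σ².
Here τ₀ = 1/84.0 = 0.011905 and τ_data = 23/70.8 = 0.324859, so τ_n = 0.336764.
Rearranging for μ₀: μ₀ = (μ_n·τ_n − τ_data·x̄)/τ₀ = (35.8162·0.336764 − 0.324859·36.7) / 0.011905 = 0.139281/0.011905 ≈ 11.7.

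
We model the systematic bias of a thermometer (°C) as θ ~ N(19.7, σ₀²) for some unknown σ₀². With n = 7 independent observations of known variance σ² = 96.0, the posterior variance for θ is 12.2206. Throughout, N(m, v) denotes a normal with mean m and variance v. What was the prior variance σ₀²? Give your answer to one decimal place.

σ₀² = 112.2

Posterior precision equals prior precision plus data precision: 1/σ_n² = 1/σ₀² + n/σ².
So 1/σ₀² = 1/12.2206 − 7/96.0 = 0.081829 − 0.072917 = 0.008912.
Hence σ₀² = 1/0.008912 ≈ 112.2.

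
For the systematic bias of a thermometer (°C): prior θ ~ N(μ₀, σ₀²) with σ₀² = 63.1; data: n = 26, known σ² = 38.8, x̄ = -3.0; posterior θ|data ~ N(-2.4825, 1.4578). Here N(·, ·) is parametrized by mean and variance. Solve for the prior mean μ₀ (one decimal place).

μ₀ = 19.4

With known observation variance, the Normal–Normal posterior has precision τ_n = τ₀ + n/σ² and mean μ_n = (τ₀μ₀ + (n/σ²)x̄)/τ_n.
Here τ₀ = 1/63.1 = 0.015848 and τ_data = 26/38.8 = 0.670103, so τ_n = 0.685951.
Rearranging for μ₀: μ₀ = (μ_n·τ_n − τ_data·x̄)/τ₀ = (-2.4825·0.685951 − 0.670103·-3.0) / 0.015848 = 0.307436/0.015848 ≈ 19.4.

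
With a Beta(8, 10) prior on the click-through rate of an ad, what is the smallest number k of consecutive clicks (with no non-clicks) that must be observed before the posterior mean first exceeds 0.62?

k = 9

After k clicks and 0 non-clicks the posterior is Beta(8+k, 10), with mean (8+k)/(8+10+k).
Set (8+k)/(18+k) > 0.62 and solve: k > (0.62·18 − 8)/(1 − 0.62) = 8.316.
The smallest integer exceeding 8.316 is 9.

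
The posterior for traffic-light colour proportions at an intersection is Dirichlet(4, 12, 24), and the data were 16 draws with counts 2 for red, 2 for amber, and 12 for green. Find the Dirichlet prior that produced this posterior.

For a Dirichlet(α) prior with multinomial counts c, the posterior is Dirichlet(α + c) componentwise.
Subtract each count from the matching posterior parameter: 4−2=2, 12−2=10, 24−12=12.

Dirichlet(2, 10, 12)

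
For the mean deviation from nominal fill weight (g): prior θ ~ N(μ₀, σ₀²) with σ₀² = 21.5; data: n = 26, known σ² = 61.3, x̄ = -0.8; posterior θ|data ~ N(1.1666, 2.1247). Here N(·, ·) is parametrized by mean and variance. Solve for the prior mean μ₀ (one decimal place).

With known observation variance, the Normal–Normal posterior has precision τ_n = τ₀ + n/σ² and mean μ_n = (τ₀μ₀ + (n/σ²)x̄)/τ_n.
Here τ₀ = 1/21.5 = 0.046512 and τ_data = 26/61.3 = 0.424144, so τ_n = 0.470656.
Rearranging for μ₀: μ₀ = (μ_n·τ_n − τ_data·x̄)/τ₀ = (1.1666·0.470656 − 0.424144·-0.8) / 0.046512 = 0.888382/0.046512 ≈ 19.1.

μ₀ = 19.1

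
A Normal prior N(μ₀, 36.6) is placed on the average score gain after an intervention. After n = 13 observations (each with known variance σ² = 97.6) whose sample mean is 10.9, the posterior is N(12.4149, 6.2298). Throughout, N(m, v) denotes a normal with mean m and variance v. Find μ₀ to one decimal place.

μ₀ = 19.8

With known observation variance, the Normal–Normal posterior has precision τ_n = τ₀ + n/σ² and mean μ_n = (τ₀μ₀ + (n/σ²)x̄)/τ_n.
Here τ₀ = 1/36.6 = 0.027322 and τ_data = 13/97.6 = 0.133197, so τ_n = 0.160519.
Rearranging for μ₀: μ₀ = (μ_n·τ_n − τ_data·x̄)/τ₀ = (12.4149·0.160519 − 0.133197·10.9) / 0.027322 = 0.540980/0.027322 ≈ 19.8.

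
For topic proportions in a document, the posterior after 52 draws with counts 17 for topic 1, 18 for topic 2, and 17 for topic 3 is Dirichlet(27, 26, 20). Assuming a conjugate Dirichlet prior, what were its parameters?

Dirichlet(10, 8, 3)

For a Dirichlet(α) prior with multinomial counts c, the posterior is Dirichlet(α + c) componentwise.
Subtract each count from the matching posterior parameter: 27−17=10, 26−18=8, 20−17=3.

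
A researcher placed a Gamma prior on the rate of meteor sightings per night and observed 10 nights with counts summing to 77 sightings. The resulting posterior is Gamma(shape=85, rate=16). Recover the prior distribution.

Gamma(shape=8, rate=6)

A Gamma(α, β) prior (rate parametrization) on a Poisson rate with n observations summing to S gives posterior Gamma(α+S, β+n).
So α = 85 − 77 = 8 and β = 16 − 10 = 6.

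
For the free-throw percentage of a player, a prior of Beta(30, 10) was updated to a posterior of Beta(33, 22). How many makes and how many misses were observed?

3 makes and 12 misses

A Beta(a, b) prior with s successes and f failures in binomial data gives a Beta(a+s, b+f) posterior.
So s = 33 − 30 = 3 and f = 22 − 10 = 12.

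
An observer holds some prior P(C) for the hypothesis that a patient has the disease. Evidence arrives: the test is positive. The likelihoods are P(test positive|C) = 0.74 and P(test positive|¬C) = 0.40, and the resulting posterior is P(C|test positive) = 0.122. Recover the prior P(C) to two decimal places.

P(C) = 0.07

In odds form, posterior odds = prior odds × likelihood ratio, so prior odds = posterior odds ÷ LR.
Posterior odds = 0.122/(1−0.122) = 0.1390. LR = 0.74/0.40 = 1.8500.
Prior odds = 0.1390/1.8500 = 0.0751, so P(C) = 0.0751/(1+0.0751) ≈ 0.07.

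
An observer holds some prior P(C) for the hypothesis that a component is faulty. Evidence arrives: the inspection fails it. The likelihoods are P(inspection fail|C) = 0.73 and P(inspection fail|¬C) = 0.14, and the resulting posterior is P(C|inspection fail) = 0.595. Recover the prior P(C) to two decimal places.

Bayes' rule in odds form gives O(C|E) = O(C)·[P(E|C)/P(E|¬C)], hence O(C) = O(C|E)/LR.
Posterior odds = 0.595/(1−0.595) = 1.4691. LR = 0.73/0.14 = 5.2143.
Prior odds = 1.4691/5.2143 = 0.2817, so P(C) = 0.2817/(1+0.2817) ≈ 0.22.

P(C) = 0.22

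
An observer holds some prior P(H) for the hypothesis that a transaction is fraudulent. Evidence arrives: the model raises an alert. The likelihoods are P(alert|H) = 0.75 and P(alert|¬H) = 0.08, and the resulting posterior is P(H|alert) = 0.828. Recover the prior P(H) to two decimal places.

Bayes' rule in odds form gives O(H|E) = O(H)·[P(E|H)/P(E|¬H)], hence O(H) = O(H|E)/LR.
Posterior odds = 0.828/(1−0.828) = 4.8140. LR = 0.75/0.08 = 9.3750.
Prior odds = 4.8140/9.3750 = 0.5135, so P(H) = 0.5135/(1+0.5135) ≈ 0.34.

P(H) = 0.34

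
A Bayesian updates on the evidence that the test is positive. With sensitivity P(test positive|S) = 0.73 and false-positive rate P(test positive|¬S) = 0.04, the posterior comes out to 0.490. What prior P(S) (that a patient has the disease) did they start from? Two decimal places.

P(S) = 0.05

In odds form, posterior odds = prior odds × likelihood ratio, so prior odds = posterior odds ÷ LR.
Posterior odds = 0.490/(1−0.490) = 0.9608. LR = 0.73/0.04 = 18.2500.
Prior odds = 0.9608/18.2500 = 0.0526, so P(S) = 0.0526/(1+0.0526) ≈ 0.05.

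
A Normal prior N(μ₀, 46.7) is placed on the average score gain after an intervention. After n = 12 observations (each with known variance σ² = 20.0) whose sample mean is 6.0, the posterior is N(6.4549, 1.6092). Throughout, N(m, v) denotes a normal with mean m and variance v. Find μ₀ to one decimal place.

μ₀ = 19.2

With known observation variance, the Normal–Normal posterior has precision τ_n = τ₀ + n/σ² and mean μ_n = (τ₀μ₀ + (n/σ²)x̄)/τ_n.
Here τ₀ = 1/46.7 = 0.021413 and τ_data = 12/20.0 = 0.600000, so τ_n = 0.621413.
Rearranging for μ₀: μ₀ = (μ_n·τ_n − τ_data·x̄)/τ₀ = (6.4549·0.621413 − 0.600000·6.0) / 0.021413 = 0.411159/0.021413 ≈ 19.2.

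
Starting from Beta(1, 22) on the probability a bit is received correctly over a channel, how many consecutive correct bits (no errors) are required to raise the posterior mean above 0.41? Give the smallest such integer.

After k correct bits and 0 errors the posterior is Beta(1+k, 22), with mean (1+k)/(1+22+k).
Set (1+k)/(23+k) > 0.41 and solve: k > (0.41·23 − 1)/(1 − 0.41) = 14.288.
The smallest integer exceeding 14.288 is 15, and checking k=15: (16)/(38) = 0.4211 > 0.41.

k = 15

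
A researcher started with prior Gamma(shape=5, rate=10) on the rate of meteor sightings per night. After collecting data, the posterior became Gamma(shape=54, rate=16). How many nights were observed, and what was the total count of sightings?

Gamma–Poisson conjugacy: posterior shape = α + Σxᵢ, posterior rate = β + n.
Matching: Σxᵢ = 54 − 5 = 49 and n = 16 − 10 = 6.

n = 6 nights with total 49 sightings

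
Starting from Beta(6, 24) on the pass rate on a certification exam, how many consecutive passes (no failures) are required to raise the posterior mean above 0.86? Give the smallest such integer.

k = 142

After k passes and 0 failures the posterior is Beta(6+k, 24), with mean (6+k)/(6+24+k).
Set (6+k)/(30+k) > 0.86 and solve: k > (0.86·30 − 6)/(1 − 0.86) = 141.429.
The smallest integer exceeding 141.429 is 142.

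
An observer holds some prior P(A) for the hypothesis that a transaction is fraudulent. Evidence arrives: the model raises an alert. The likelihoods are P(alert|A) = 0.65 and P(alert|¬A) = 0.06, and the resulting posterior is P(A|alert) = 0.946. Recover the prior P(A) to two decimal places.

In odds form, posterior odds = prior odds × likelihood ratio, so prior odds = posterior odds ÷ LR.
Posterior odds = 0.946/(1−0.946) = 17.5185. LR = 0.65/0.06 = 10.8333.
Prior odds = 17.5185/10.8333 = 1.6171, so P(A) = 1.6171/(1+1.6171) ≈ 0.62.

P(A) = 0.62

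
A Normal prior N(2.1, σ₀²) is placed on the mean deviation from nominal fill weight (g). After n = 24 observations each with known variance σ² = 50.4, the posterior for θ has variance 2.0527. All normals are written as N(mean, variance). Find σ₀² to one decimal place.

σ₀² = 91.1

Posterior precision equals prior precision plus data precision: 1/σ_n² = 1/σ₀² + n/σ².
So 1/σ₀² = 1/2.0527 − 24/50.4 = 0.487163 − 0.476190 = 0.010973.
Hence σ₀² = 1/0.010973 ≈ 91.1.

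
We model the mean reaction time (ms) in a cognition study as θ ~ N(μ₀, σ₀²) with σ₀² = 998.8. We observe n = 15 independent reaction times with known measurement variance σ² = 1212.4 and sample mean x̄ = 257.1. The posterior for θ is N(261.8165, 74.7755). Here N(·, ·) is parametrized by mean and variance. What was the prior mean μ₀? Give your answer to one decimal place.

The posterior mean is a precision-weighted average: μ_n = (τ₀μ₀ + τ_data·x̄)/(τ₀+τ_data), with τ₀=1/σ₀² and τ_data=n/σ².
Here τ₀ = 1/998.8 = 0.001001 and τ_data = 15/1212.4 = 0.012372, so τ_n = 0.013373.
Rearranging for μ₀: μ₀ = (μ_n·τ_n − τ_data·x̄)/τ₀ = (261.8165·0.013373 − 0.012372·257.1) / 0.001001 = 0.320431/0.001001 ≈ 320.1.

μ₀ = 320.1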